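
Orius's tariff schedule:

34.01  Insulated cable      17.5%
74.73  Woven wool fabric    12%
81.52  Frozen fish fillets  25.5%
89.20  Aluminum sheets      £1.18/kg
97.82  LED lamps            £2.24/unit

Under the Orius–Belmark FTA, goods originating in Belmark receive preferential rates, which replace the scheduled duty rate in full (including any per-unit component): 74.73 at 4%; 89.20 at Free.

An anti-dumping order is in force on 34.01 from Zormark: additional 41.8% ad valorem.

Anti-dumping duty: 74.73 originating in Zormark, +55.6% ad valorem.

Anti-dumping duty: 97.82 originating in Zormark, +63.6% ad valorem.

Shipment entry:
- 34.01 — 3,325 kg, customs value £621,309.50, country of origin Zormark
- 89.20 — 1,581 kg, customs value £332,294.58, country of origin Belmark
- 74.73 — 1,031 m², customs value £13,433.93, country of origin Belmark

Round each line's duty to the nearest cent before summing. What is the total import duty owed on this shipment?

£368,973.89

Line 1 (34.01, Zormark, 3,325 kg, £621,309.50):
Base rate for 34.01 is 17.5%.
Additional duty on 34.01 from Zormark: +41.8%. Applied ad valorem rate: 17.5% + 41.8% = 59.3%.
Duty = £621,309.50 × 59.3% = £368,436.53.
Line 2 (89.20, Belmark, 1,581 kg, £332,294.58):
Base rate for 89.20 is £1.18/kg.
Origin Belmark qualifies under the Orius–Belmark agreement and 89.20 is covered: preferential rate Free applies instead.
Duty = £332,294.58 × 0% = £0.00.
Line 3 (74.73, Belmark, 1,031 m², £13,433.93):
Base rate for 74.73 is 12%.
Origin Belmark qualifies under the Orius–Belmark agreement and 74.73 is covered: preferential rate 4% applies instead.
The additional-duty order on 74.73 targets Zormark, not Belmark; it does not apply.
Duty = £13,433.93 × 4% = £537.36.
Total = £368,436.53 + £0.00 + £537.36 = £368,973.89.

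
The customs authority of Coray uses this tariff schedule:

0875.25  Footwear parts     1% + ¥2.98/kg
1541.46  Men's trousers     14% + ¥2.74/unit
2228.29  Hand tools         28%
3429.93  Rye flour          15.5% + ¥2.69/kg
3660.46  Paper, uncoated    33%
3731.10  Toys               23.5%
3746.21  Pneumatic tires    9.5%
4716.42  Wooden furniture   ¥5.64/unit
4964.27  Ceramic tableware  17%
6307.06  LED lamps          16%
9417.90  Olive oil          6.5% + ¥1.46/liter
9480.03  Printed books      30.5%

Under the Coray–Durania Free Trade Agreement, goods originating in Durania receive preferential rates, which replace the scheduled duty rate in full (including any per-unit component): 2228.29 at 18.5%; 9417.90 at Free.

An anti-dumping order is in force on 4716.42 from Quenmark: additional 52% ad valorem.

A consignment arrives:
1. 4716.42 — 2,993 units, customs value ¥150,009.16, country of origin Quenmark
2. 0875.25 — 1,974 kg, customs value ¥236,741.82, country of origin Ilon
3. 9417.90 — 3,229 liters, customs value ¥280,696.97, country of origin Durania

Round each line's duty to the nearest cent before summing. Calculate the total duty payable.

¥103,135.22

Line 1 (4716.42, Quenmark, 2,993 units, ¥150,009.16):
Base rate for 4716.42 is ¥5.64/unit.
Additional duty on 4716.42 from Quenmark: +52% ad valorem. Applied ad valorem rate = 52%.
Duty = ¥150,009.16 × 52% + 2,993 × ¥5.64 = ¥94,885.28.
Line 2 (0875.25, Ilon, 1,974 kg, ¥236,741.82):
Base rate for 0875.25 is 1% + ¥2.98/kg.
Duty = ¥236,741.82 × 1% + 1,974 × ¥2.98 = ¥8,249.94.
Line 3 (9417.90, Durania, 3,229 liters, ¥280,696.97):
Base rate for 9417.90 is 6.5% + ¥1.46/liter.
Origin Durania qualifies under the Coray–Durania agreement and 9417.90 is covered: preferential rate Free applies instead.
Duty = ¥280,696.97 × 0% = ¥0.00.
Total = ¥94,885.28 + ¥8,249.94 + ¥0.00 = ¥103,135.22.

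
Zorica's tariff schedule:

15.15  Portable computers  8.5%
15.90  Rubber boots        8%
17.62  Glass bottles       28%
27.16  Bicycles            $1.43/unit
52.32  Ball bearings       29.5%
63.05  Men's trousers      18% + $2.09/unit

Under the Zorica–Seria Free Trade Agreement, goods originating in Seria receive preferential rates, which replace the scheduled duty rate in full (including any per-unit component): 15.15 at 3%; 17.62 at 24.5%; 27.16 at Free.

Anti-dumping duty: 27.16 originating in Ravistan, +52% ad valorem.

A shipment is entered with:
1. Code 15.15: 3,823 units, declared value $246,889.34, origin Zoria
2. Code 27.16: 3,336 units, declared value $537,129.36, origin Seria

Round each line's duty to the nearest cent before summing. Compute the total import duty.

$20,985.59

Line 1 (15.15, Zoria, 3,823 units, $246,889.34):
Base rate for 15.15 is 8.5%.
15.15 has an FTA preferential rate, but origin Zoria is not Seria; base rate stands.
Duty = $246,889.34 × 8.5% = $20,985.59.
Line 2 (27.16, Seria, 3,336 units, $537,129.36):
Base rate for 27.16 is $1.43/unit.
Origin Seria qualifies under the Zorica–Seria agreement and 27.16 is covered: preferential rate Free applies instead.
The additional-duty order on 27.16 targets Ravistan, not Seria; it does not apply.
Duty = $537,129.36 × 0% = $0.00.
Total = $20,985.59 + $0.00 = $20,985.59.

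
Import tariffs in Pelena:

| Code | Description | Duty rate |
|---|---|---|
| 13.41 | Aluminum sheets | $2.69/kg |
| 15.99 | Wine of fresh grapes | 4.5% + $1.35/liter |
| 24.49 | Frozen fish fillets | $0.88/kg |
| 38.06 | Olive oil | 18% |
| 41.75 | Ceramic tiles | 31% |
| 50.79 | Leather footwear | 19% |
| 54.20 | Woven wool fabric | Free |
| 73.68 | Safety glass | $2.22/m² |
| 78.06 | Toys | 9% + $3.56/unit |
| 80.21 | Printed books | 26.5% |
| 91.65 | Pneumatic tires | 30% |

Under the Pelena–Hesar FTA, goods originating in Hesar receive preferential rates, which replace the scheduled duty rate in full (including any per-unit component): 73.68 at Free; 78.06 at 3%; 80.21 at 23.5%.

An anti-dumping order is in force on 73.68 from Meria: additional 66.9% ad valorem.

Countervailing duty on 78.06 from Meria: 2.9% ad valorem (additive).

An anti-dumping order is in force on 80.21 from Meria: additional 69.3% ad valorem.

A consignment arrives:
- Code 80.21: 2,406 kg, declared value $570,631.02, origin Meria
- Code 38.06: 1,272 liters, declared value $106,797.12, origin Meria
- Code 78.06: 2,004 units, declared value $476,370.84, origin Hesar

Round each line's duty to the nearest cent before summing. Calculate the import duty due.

Line 1 (80.21, Meria, 2,406 kg, $570,631.02):
Base rate for 80.21 is 26.5%.
80.21 has an FTA preferential rate, but origin Meria is not Hesar; base rate stands.
Additional duty on 80.21 from Meria: +69.3%. Applied ad valorem rate: 26.5% + 69.3% = 95.8%.
Duty = $570,631.02 × 95.8% = $546,664.52.
Line 2 (38.06, Meria, 1,272 liters, $106,797.12):
Base rate for 38.06 is 18%.
Duty = $106,797.12 × 18% = $19,223.48.
Line 3 (78.06, Hesar, 2,004 units, $476,370.84):
Base rate for 78.06 is 9% + $3.56/unit.
Origin Hesar qualifies under the Pelena–Hesar agreement and 78.06 is covered: preferential rate 3% applies instead.
The additional-duty order on 78.06 targets Meria, not Hesar; it does not apply.
Duty = $476,370.84 × 3% = $14,291.13.
Total = $546,664.52 + $19,223.48 + $14,291.13 = $580,179.13.

$580,179.13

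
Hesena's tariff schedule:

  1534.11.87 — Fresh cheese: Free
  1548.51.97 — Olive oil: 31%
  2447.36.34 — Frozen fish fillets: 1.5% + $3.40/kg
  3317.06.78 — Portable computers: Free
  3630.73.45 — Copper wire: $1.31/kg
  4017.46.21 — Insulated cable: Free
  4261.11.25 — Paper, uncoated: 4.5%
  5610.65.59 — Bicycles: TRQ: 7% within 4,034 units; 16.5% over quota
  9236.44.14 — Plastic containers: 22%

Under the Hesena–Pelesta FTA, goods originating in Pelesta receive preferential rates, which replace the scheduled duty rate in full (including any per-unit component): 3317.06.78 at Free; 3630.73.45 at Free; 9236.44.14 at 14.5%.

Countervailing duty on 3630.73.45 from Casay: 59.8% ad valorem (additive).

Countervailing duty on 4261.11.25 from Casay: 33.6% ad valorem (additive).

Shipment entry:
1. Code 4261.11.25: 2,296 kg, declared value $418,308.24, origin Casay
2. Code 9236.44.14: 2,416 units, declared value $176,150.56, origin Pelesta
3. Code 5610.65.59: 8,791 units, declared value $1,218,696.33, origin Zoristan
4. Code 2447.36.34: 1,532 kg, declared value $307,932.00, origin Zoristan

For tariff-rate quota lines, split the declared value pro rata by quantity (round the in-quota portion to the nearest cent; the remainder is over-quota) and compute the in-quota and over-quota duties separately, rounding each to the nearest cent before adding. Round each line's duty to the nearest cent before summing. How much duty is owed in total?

Line 1 (4261.11.25, Casay, 2,296 kg, $418,308.24):
Base rate for 4261.11.25 is 4.5%.
Additional duty on 4261.11.25 from Casay: +33.6%. Applied ad valorem rate: 4.5% + 33.6% = 38.1%.
Duty = $418,308.24 × 38.1% = $159,375.44.
Line 2 (9236.44.14, Pelesta, 2,416 units, $176,150.56):
Base rate for 9236.44.14 is 22%.
Origin Pelesta qualifies under the Hesena–Pelesta agreement and 9236.44.14 is covered: preferential rate 14.5% applies instead.
Duty = $176,150.56 × 14.5% = $25,541.83.
Line 3 (5610.65.59, Zoristan, 8,791 units, $1,218,696.33):
Code 5610.65.59 is under a tariff-rate quota (threshold 4,034 units). In-quota: 4,034 units at 7%; over-quota: 4,757 units at 16.5%.
Pro-rata value split: in-quota = $1,218,696.33 × 4,034/8,791 = $559,233.42; over-quota = $1,218,696.33 − $559,233.42 = $659,462.91.
In-quota duty = $559,233.42 × 7% = $39,146.34. Over-quota duty = $659,462.91 × 16.5% = $108,811.38.
Line duty = $39,146.34 + $108,811.38 = $147,957.72.
Line 4 (2447.36.34, Zoristan, 1,532 kg, $307,932.00):
Base rate for 2447.36.34 is 1.5% + $3.40/kg.
Duty = $307,932.00 × 1.5% + 1,532 × $3.40 = $9,827.78.
Total = $159,375.44 + $25,541.83 + $147,957.72 + $9,827.78 = $342,702.77.

$342,702.77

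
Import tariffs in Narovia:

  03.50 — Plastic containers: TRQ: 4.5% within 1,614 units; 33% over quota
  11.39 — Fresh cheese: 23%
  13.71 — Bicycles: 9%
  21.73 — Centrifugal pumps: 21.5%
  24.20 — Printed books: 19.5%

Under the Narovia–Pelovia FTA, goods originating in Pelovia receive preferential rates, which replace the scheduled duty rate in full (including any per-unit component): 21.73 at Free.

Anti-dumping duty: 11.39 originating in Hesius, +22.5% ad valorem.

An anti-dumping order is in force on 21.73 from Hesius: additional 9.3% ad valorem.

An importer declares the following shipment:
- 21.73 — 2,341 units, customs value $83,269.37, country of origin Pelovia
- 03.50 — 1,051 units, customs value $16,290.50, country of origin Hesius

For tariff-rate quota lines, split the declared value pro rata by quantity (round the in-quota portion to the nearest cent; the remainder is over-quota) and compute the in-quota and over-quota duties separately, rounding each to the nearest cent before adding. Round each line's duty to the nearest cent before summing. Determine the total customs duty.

$733.07

Line 1 (21.73, Pelovia, 2,341 units, $83,269.37):
Base rate for 21.73 is 21.5%.
Origin Pelovia qualifies under the Narovia–Pelovia agreement and 21.73 is covered: preferential rate Free applies instead.
The additional-duty order on 21.73 targets Hesius, not Pelovia; it does not apply.
Duty = $83,269.37 × 0% = $0.00.
Line 2 (03.50, Hesius, 1,051 units, $16,290.50):
Code 03.50 is under a tariff-rate quota (threshold 1,614 units). Quantity 1,051 units is within the quota, so the in-quota rate 4.5% applies to the full value.
Duty = $16,290.50 × 4.5% = $733.07.
Total = $0.00 + $733.07 = $733.07.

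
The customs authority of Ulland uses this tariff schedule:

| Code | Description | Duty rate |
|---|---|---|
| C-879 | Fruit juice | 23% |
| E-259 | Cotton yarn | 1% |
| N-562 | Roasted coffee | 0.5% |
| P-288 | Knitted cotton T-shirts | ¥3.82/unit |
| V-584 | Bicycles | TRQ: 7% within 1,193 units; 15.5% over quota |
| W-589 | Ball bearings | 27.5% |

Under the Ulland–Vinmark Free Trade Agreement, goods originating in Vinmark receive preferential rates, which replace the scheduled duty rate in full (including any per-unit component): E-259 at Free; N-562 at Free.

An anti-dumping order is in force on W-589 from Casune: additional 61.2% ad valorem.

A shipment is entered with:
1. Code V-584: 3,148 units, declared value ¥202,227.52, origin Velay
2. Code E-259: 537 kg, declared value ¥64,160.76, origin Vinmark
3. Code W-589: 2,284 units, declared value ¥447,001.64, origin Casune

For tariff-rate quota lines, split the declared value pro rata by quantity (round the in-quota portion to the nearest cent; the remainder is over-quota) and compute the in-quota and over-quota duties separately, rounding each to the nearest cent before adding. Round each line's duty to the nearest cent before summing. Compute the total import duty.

¥421,321.46

Line 1 (V-584, Velay, 3,148 units, ¥202,227.52):
Code V-584 is under a tariff-rate quota (threshold 1,193 units). In-quota: 1,193 units at 7%; over-quota: 1,955 units at 15.5%.
Pro-rata value split: in-quota = ¥202,227.52 × 1,193/3,148 = ¥76,638.32; over-quota = ¥202,227.52 − ¥76,638.32 = ¥125,589.20.
In-quota duty = ¥76,638.32 × 7% = ¥5,364.68. Over-quota duty = ¥125,589.20 × 15.5% = ¥19,466.33.
Line duty = ¥5,364.68 + ¥19,466.33 = ¥24,831.01.
Line 2 (E-259, Vinmark, 537 kg, ¥64,160.76):
Base rate for E-259 is 1%.
Origin Vinmark qualifies under the Ulland–Vinmark agreement and E-259 is covered: preferential rate Free applies instead.
Duty = ¥64,160.76 × 0% = ¥0.00.
Line 3 (W-589, Casune, 2,284 units, ¥447,001.64):
Base rate for W-589 is 27.5%.
Additional duty on W-589 from Casune: +61.2%. Applied ad valorem rate: 27.5% + 61.2% = 88.7%.
Duty = ¥447,001.64 × 88.7% = ¥396,490.45.
Total = ¥24,831.01 + ¥0.00 + ¥396,490.45 = ¥421,321.46.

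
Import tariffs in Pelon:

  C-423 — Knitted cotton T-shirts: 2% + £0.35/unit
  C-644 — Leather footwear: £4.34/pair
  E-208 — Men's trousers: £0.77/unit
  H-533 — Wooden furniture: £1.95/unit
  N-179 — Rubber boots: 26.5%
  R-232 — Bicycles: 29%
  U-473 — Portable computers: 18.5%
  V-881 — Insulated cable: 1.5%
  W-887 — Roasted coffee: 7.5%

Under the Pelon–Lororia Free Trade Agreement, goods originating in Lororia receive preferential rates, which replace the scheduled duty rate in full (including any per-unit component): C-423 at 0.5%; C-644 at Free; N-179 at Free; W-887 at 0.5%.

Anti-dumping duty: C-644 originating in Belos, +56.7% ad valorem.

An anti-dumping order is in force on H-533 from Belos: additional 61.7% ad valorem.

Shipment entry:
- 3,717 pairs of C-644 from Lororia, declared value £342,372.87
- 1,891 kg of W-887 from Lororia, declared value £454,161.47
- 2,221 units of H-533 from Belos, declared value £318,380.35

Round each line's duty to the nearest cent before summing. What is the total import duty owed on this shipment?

£203,042.44

Line 1 (C-644, Lororia, 3,717 pairs, £342,372.87):
Base rate for C-644 is £4.34/pair.
Origin Lororia qualifies under the Pelon–Lororia agreement and C-644 is covered: preferential rate Free applies instead.
The additional-duty order on C-644 targets Belos, not Lororia; it does not apply.
Duty = £342,372.87 × 0% = £0.00.
Line 2 (W-887, Lororia, 1,891 kg, £454,161.47):
Base rate for W-887 is 7.5%.
Origin Lororia qualifies under the Pelon–Lororia agreement and W-887 is covered: preferential rate 0.5% applies instead.
Duty = £454,161.47 × 0.5% = £2,270.81.
Line 3 (H-533, Belos, 2,221 units, £318,380.35):
Base rate for H-533 is £1.95/unit.
Additional duty on H-533 from Belos: +61.7% ad valorem. Applied ad valorem rate = 61.7%.
Duty = £318,380.35 × 61.7% + 2,221 × £1.95 = £200,771.63.
Total = £0.00 + £2,270.81 + £200,771.63 = £203,042.44.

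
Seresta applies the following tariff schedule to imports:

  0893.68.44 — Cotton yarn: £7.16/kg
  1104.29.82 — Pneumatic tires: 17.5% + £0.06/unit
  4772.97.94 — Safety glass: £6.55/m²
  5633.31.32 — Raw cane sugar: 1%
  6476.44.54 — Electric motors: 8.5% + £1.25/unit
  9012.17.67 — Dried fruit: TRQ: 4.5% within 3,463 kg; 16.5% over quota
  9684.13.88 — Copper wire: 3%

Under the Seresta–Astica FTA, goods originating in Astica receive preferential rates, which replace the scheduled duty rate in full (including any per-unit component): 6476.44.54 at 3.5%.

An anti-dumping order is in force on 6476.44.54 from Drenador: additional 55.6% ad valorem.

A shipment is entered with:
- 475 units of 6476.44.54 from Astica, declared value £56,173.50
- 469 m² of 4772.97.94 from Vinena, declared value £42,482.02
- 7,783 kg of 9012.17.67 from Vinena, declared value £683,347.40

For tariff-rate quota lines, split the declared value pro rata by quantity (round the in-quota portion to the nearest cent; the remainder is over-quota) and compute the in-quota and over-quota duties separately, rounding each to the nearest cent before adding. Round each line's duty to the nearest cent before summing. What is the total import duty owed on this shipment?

Line 1 (6476.44.54, Astica, 475 units, £56,173.50):
Base rate for 6476.44.54 is 8.5% + £1.25/unit.
Origin Astica qualifies under the Seresta–Astica agreement and 6476.44.54 is covered: preferential rate 3.5% applies instead.
The additional-duty order on 6476.44.54 targets Drenador, not Astica; it does not apply.
Duty = £56,173.50 × 3.5% = £1,966.07.
Line 2 (4772.97.94, Vinena, 469 m², £42,482.02):
Base rate for 4772.97.94 is £6.55/m².
Duty = 469 × £6.55 = £3,071.95.
Line 3 (9012.17.67, Vinena, 7,783 kg, £683,347.40):
Code 9012.17.67 is under a tariff-rate quota (threshold 3,463 kg). In-quota: 3,463 kg at 4.5%; over-quota: 4,320 kg at 16.5%.
Pro-rata value split: in-quota = £683,347.40 × 3,463/7,783 = £304,051.40; over-quota = £683,347.40 − £304,051.40 = £379,296.00.
In-quota duty = £304,051.40 × 4.5% = £13,682.31. Over-quota duty = £379,296.00 × 16.5% = £62,583.84.
Line duty = £13,682.31 + £62,583.84 = £76,266.15.
Total = £1,966.07 + £3,071.95 + £76,266.15 = £81,304.17.

£81,304.17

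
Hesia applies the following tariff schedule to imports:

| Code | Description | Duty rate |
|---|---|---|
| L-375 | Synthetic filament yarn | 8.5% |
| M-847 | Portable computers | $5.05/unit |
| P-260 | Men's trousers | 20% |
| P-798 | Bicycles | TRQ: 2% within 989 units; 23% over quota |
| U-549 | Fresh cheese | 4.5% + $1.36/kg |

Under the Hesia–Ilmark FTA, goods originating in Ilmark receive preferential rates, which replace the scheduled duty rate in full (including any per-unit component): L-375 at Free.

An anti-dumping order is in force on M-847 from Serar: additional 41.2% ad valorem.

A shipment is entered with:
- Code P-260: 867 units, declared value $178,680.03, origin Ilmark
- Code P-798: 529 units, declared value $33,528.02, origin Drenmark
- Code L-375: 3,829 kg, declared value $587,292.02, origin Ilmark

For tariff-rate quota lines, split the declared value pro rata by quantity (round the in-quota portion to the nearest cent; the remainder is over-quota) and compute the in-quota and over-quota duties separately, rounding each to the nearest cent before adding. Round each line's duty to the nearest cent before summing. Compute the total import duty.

$36,406.57

Line 1 (P-260, Ilmark, 867 units, $178,680.03):
Base rate for P-260 is 20%.
Origin Ilmark is the FTA partner but P-260 is not on the preference list; base rate stands.
Duty = $178,680.03 × 20% = $35,736.01.
Line 2 (P-798, Drenmark, 529 units, $33,528.02):
Code P-798 is under a tariff-rate quota (threshold 989 units). Quantity 529 units is within the quota, so the in-quota rate 2% applies to the full value.
Duty = $33,528.02 × 2% = $670.56.
Line 3 (L-375, Ilmark, 3,829 kg, $587,292.02):
Base rate for L-375 is 8.5%.
Origin Ilmark qualifies under the Hesia–Ilmark agreement and L-375 is covered: preferential rate Free applies instead.
Duty = $587,292.02 × 0% = $0.00.
Total = $35,736.01 + $670.56 + $0.00 = $36,406.57.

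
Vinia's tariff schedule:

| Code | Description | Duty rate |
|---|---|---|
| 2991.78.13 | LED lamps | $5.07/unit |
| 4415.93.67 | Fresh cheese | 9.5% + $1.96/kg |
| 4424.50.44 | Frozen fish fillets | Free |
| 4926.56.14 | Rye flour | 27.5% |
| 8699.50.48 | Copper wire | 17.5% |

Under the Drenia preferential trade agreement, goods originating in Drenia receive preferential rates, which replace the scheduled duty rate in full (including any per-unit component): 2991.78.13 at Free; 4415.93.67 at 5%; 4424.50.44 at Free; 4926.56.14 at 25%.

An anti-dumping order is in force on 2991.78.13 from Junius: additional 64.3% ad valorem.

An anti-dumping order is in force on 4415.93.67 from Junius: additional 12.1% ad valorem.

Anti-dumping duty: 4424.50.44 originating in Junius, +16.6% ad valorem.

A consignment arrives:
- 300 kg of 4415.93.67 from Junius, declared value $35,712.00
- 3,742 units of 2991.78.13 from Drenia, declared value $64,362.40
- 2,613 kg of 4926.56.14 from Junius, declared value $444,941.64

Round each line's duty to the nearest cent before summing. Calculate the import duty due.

Line 1 (4415.93.67, Junius, 300 kg, $35,712.00):
Base rate for 4415.93.67 is 9.5% + $1.96/kg.
4415.93.67 has an FTA preferential rate, but origin Junius is not Drenia; base rate stands.
Additional duty on 4415.93.67 from Junius: +12.1%. Applied ad valorem rate: 9.5% + 12.1% = 21.6%.
Duty = $35,712.00 × 21.6% + 300 × $1.96 = $8,301.79.
Line 2 (2991.78.13, Drenia, 3,742 units, $64,362.40):
Base rate for 2991.78.13 is $5.07/unit.
Origin Drenia qualifies under the Vinia–Drenia agreement and 2991.78.13 is covered: preferential rate Free applies instead.
The additional-duty order on 2991.78.13 targets Junius, not Drenia; it does not apply.
Duty = $64,362.40 × 0% = $0.00.
Line 3 (4926.56.14, Junius, 2,613 kg, $444,941.64):
Base rate for 4926.56.14 is 27.5%.
4926.56.14 has an FTA preferential rate, but origin Junius is not Drenia; base rate stands.
Duty = $444,941.64 × 27.5% = $122,358.95.
Total = $8,301.79 + $0.00 + $122,358.95 = $130,660.74.

$130,660.74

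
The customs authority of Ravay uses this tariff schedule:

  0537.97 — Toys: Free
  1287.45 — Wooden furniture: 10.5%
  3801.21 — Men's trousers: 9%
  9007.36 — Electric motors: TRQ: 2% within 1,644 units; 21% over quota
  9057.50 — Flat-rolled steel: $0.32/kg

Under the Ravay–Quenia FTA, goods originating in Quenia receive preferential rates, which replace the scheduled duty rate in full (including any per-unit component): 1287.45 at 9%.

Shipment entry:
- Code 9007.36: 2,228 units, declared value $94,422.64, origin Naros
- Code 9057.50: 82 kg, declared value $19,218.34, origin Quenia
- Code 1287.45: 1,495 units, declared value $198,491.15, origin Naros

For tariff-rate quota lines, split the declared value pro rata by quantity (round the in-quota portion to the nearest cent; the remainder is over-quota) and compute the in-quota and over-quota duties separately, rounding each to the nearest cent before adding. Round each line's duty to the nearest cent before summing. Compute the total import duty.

$27,458.74

Line 1 (9007.36, Naros, 2,228 units, $94,422.64):
Code 9007.36 is under a tariff-rate quota (threshold 1,644 units). In-quota: 1,644 units at 2%; over-quota: 584 units at 21%.
Pro-rata value split: in-quota = $94,422.64 × 1,644/2,228 = $69,672.72; over-quota = $94,422.64 − $69,672.72 = $24,749.92.
In-quota duty = $69,672.72 × 2% = $1,393.45. Over-quota duty = $24,749.92 × 21% = $5,197.48.
Line duty = $1,393.45 + $5,197.48 = $6,590.93.
Line 2 (9057.50, Quenia, 82 kg, $19,218.34):
Base rate for 9057.50 is $0.32/kg.
Origin Quenia is the FTA partner but 9057.50 is not on the preference list; base rate stands.
Duty = 82 × $0.32 = $26.24.
Line 3 (1287.45, Naros, 1,495 units, $198,491.15):
Base rate for 1287.45 is 10.5%.
1287.45 has an FTA preferential rate, but origin Naros is not Quenia; base rate stands.
Duty = $198,491.15 × 10.5% = $20,841.57.
Total = $6,590.93 + $26.24 + $20,841.57 = $27,458.74.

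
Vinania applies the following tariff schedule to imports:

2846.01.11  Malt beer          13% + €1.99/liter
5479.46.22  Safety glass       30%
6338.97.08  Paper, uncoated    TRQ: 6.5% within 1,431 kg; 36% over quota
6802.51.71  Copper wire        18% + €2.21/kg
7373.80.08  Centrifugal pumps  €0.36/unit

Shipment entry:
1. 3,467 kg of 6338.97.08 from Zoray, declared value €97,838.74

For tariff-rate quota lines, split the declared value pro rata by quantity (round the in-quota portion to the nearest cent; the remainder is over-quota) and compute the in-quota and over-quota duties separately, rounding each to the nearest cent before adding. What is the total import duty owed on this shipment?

Line 1 (6338.97.08, Zoray, 3,467 kg, €97,838.74):
Code 6338.97.08 is under a tariff-rate quota (threshold 1,431 kg). In-quota: 1,431 kg at 6.5%; over-quota: 2,036 kg at 36%.
Pro-rata value split: in-quota = €97,838.74 × 1,431/3,467 = €40,382.82; over-quota = €97,838.74 − €40,382.82 = €57,455.92.
In-quota duty = €40,382.82 × 6.5% = €2,624.88. Over-quota duty = €57,455.92 × 36% = €20,684.13.
Line duty = €2,624.88 + €20,684.13 = €23,309.01.

€23,309.01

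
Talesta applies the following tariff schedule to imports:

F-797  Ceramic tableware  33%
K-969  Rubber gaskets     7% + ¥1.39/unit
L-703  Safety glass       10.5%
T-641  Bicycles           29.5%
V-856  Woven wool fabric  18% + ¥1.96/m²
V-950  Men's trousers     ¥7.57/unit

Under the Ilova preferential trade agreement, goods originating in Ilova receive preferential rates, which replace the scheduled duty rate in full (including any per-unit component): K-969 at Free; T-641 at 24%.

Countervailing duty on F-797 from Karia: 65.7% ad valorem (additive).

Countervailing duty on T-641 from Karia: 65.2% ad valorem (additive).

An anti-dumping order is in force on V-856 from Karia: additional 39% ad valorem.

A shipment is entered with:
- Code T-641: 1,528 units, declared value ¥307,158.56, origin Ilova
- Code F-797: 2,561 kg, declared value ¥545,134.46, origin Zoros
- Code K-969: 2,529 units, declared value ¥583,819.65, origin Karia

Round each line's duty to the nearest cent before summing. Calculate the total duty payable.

¥297,995.11

Line 1 (T-641, Ilova, 1,528 units, ¥307,158.56):
Base rate for T-641 is 29.5%.
Origin Ilova qualifies under the Talesta–Ilova agreement and T-641 is covered: preferential rate 24% applies instead.
The additional-duty order on T-641 targets Karia, not Ilova; it does not apply.
Duty = ¥307,158.56 × 24% = ¥73,718.05.
Line 2 (F-797, Zoros, 2,561 kg, ¥545,134.46):
Base rate for F-797 is 33%.
The additional-duty order on F-797 targets Karia, not Zoros; it does not apply.
Duty = ¥545,134.46 × 33% = ¥179,894.37.
Line 3 (K-969, Karia, 2,529 units, ¥583,819.65):
Base rate for K-969 is 7% + ¥1.39/unit.
K-969 has an FTA preferential rate, but origin Karia is not Ilova; base rate stands.
Duty = ¥583,819.65 × 7% + 2,529 × ¥1.39 = ¥44,382.69.
Total = ¥73,718.05 + ¥179,894.37 + ¥44,382.69 = ¥297,995.11.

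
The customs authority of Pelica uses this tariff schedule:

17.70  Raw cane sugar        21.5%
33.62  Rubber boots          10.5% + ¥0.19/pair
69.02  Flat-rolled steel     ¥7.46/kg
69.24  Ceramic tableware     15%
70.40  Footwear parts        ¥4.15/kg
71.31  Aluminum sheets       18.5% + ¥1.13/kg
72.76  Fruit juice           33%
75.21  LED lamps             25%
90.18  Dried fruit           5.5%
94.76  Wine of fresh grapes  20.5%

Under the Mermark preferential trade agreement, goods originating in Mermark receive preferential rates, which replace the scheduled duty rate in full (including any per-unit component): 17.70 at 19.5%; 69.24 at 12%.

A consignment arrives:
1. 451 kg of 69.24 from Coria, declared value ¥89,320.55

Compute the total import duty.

¥13,398.08

Line 1 (69.24, Coria, 451 kg, ¥89,320.55):
Base rate for 69.24 is 15%.
69.24 has an FTA preferential rate, but origin Coria is not Mermark; base rate stands.
Duty = ¥89,320.55 × 15% = ¥13,398.08.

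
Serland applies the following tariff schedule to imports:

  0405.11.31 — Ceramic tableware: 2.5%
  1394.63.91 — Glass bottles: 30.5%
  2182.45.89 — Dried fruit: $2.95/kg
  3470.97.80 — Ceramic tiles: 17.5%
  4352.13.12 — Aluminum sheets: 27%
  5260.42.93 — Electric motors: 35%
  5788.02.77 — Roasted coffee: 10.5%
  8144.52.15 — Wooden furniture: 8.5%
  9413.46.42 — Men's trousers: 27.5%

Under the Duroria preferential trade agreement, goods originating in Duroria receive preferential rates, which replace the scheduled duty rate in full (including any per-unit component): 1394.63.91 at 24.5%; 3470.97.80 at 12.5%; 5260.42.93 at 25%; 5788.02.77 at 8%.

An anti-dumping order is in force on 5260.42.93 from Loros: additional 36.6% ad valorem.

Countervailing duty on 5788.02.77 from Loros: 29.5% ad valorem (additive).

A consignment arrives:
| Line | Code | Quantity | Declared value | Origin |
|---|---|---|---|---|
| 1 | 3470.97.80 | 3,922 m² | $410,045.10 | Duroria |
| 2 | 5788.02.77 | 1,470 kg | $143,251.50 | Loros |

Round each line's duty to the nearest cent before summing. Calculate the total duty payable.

$108,556.24

Line 1 (3470.97.80, Duroria, 3,922 m², $410,045.10):
Base rate for 3470.97.80 is 17.5%.
Origin Duroria qualifies under the Serland–Duroria agreement and 3470.97.80 is covered: preferential rate 12.5% applies instead.
Duty = $410,045.10 × 12.5% = $51,255.64.
Line 2 (5788.02.77, Loros, 1,470 kg, $143,251.50):
Base rate for 5788.02.77 is 10.5%.
5788.02.77 has an FTA preferential rate, but origin Loros is not Duroria; base rate stands.
Additional duty on 5788.02.77 from Loros: +29.5%. Applied ad valorem rate: 10.5% + 29.5% = 40%.
Duty = $143,251.50 × 40% = $57,300.60.
Total = $51,255.64 + $57,300.60 = $108,556.24.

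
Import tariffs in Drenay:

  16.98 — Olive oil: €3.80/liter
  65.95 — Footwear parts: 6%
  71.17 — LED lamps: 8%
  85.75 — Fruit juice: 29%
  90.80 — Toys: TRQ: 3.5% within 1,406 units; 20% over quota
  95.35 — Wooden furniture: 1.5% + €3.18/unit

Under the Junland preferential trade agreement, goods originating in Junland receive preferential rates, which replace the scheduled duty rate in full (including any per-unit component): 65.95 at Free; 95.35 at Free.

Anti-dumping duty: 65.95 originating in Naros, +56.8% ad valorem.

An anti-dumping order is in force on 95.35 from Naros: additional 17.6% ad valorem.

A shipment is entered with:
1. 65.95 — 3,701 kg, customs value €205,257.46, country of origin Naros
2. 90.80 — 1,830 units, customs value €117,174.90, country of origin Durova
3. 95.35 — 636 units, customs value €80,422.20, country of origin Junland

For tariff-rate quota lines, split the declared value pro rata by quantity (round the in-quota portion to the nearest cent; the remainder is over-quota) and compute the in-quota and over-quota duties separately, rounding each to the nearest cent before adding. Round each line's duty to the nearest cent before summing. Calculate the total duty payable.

Line 1 (65.95, Naros, 3,701 kg, €205,257.46):
Base rate for 65.95 is 6%.
65.95 has an FTA preferential rate, but origin Naros is not Junland; base rate stands.
Additional duty on 65.95 from Naros: +56.8%. Applied ad valorem rate: 6% + 56.8% = 62.8%.
Duty = €205,257.46 × 62.8% = €128,901.68.
Line 2 (90.80, Durova, 1,830 units, €117,174.90):
Code 90.80 is under a tariff-rate quota (threshold 1,406 units). In-quota: 1,406 units at 3.5%; over-quota: 424 units at 20%.
Pro-rata value split: in-quota = €117,174.90 × 1,406/1,830 = €90,026.18; over-quota = €117,174.90 − €90,026.18 = €27,148.72.
In-quota duty = €90,026.18 × 3.5% = €3,150.92. Over-quota duty = €27,148.72 × 20% = €5,429.74.
Line duty = €3,150.92 + €5,429.74 = €8,580.66.
Line 3 (95.35, Junland, 636 units, €80,422.20):
Base rate for 95.35 is 1.5% + €3.18/unit.
Origin Junland qualifies under the Drenay–Junland agreement and 95.35 is covered: preferential rate Free applies instead.
The additional-duty order on 95.35 targets Naros, not Junland; it does not apply.
Duty = €80,422.20 × 0% = €0.00.
Total = €128,901.68 + €8,580.66 + €0.00 = €137,482.34.

€137,482.34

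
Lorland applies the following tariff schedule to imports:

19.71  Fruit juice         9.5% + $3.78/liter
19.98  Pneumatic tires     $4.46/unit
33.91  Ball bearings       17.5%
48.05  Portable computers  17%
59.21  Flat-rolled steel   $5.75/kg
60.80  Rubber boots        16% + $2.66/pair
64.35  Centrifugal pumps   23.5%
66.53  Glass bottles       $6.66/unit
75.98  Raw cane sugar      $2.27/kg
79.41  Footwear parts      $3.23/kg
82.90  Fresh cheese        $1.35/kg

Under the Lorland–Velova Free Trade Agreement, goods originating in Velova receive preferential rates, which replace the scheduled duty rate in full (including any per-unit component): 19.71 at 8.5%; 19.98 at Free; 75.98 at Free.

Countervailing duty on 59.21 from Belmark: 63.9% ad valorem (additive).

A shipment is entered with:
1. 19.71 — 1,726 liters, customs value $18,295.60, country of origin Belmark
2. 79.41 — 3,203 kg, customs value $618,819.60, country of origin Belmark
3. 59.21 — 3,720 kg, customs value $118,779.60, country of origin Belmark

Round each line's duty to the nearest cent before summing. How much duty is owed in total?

Line 1 (19.71, Belmark, 1,726 liters, $18,295.60):
Base rate for 19.71 is 9.5% + $3.78/liter.
19.71 has an FTA preferential rate, but origin Belmark is not Velova; base rate stands.
Duty = $18,295.60 × 9.5% + 1,726 × $3.78 = $8,262.36.
Line 2 (79.41, Belmark, 3,203 kg, $618,819.60):
Base rate for 79.41 is $3.23/kg.
Duty = 3,203 × $3.23 = $10,345.69.
Line 3 (59.21, Belmark, 3,720 kg, $118,779.60):
Base rate for 59.21 is $5.75/kg.
Additional duty on 59.21 from Belmark: +63.9% ad valorem. Applied ad valorem rate = 63.9%.
Duty = $118,779.60 × 63.9% + 3,720 × $5.75 = $97,290.16.
Total = $8,262.36 + $10,345.69 + $97,290.16 = $115,898.21.

$115,898.21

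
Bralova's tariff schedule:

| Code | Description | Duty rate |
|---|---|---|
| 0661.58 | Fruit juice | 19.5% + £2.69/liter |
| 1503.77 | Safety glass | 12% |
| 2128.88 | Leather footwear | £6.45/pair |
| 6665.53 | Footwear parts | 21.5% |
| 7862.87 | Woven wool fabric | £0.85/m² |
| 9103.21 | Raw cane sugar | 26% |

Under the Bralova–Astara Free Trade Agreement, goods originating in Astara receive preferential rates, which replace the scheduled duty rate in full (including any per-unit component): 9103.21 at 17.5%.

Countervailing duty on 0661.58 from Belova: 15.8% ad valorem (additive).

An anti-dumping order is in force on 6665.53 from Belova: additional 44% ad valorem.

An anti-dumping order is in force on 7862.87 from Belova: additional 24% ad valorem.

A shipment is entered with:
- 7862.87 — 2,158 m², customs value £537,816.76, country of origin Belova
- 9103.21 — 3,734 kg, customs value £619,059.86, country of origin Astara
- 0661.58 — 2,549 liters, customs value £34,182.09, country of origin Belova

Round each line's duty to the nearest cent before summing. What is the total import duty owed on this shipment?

Line 1 (7862.87, Belova, 2,158 m², £537,816.76):
Base rate for 7862.87 is £0.85/m².
Additional duty on 7862.87 from Belova: +24% ad valorem. Applied ad valorem rate = 24%.
Duty = £537,816.76 × 24% + 2,158 × £0.85 = £130,910.32.
Line 2 (9103.21, Astara, 3,734 kg, £619,059.86):
Base rate for 9103.21 is 26%.
Origin Astara qualifies under the Bralova–Astara agreement and 9103.21 is covered: preferential rate 17.5% applies instead.
Duty = £619,059.86 × 17.5% = £108,335.48.
Line 3 (0661.58, Belova, 2,549 liters, £34,182.09):
Base rate for 0661.58 is 19.5% + £2.69/liter.
Additional duty on 0661.58 from Belova: +15.8%. Applied ad valorem rate: 19.5% + 15.8% = 35.3%.
Duty = £34,182.09 × 35.3% + 2,549 × £2.69 = £18,923.09.
Total = £130,910.32 + £108,335.48 + £18,923.09 = £258,168.89.

£258,168.89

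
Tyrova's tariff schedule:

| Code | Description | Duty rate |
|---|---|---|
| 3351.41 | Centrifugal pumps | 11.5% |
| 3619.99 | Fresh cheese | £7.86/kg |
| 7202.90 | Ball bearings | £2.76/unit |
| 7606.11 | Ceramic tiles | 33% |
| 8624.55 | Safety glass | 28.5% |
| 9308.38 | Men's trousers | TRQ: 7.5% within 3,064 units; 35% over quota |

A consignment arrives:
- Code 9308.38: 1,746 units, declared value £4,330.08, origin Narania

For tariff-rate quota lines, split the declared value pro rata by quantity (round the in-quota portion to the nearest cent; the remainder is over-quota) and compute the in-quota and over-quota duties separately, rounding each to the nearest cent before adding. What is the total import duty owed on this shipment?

£324.76

Line 1 (9308.38, Narania, 1,746 units, £4,330.08):
Code 9308.38 is under a tariff-rate quota (threshold 3,064 units). Quantity 1,746 units is within the quota, so the in-quota rate 7.5% applies to the full value.
Duty = £4,330.08 × 7.5% = £324.76.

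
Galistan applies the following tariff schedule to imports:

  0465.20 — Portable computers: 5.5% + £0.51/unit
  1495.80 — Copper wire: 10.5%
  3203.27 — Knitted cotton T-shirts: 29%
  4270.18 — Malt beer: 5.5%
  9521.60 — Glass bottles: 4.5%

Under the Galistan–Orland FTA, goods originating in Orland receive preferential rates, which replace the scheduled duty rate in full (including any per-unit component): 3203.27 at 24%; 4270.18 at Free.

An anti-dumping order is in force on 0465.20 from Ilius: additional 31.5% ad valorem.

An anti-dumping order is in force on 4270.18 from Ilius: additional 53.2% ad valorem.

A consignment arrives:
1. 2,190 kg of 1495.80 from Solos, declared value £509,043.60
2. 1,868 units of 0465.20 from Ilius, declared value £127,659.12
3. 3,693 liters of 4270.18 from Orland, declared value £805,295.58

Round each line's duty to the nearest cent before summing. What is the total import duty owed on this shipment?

Line 1 (1495.80, Solos, 2,190 kg, £509,043.60):
Base rate for 1495.80 is 10.5%.
Duty = £509,043.60 × 10.5% = £53,449.58.
Line 2 (0465.20, Ilius, 1,868 units, £127,659.12):
Base rate for 0465.20 is 5.5% + £0.51/unit.
Additional duty on 0465.20 from Ilius: +31.5%. Applied ad valorem rate: 5.5% + 31.5% = 37%.
Duty = £127,659.12 × 37% + 1,868 × £0.51 = £48,186.55.
Line 3 (4270.18, Orland, 3,693 liters, £805,295.58):
Base rate for 4270.18 is 5.5%.
Origin Orland qualifies under the Galistan–Orland agreement and 4270.18 is covered: preferential rate Free applies instead.
The additional-duty order on 4270.18 targets Ilius, not Orland; it does not apply.
Duty = £805,295.58 × 0% = £0.00.
Total = £53,449.58 + £48,186.55 + £0.00 = £101,636.13.

£101,636.13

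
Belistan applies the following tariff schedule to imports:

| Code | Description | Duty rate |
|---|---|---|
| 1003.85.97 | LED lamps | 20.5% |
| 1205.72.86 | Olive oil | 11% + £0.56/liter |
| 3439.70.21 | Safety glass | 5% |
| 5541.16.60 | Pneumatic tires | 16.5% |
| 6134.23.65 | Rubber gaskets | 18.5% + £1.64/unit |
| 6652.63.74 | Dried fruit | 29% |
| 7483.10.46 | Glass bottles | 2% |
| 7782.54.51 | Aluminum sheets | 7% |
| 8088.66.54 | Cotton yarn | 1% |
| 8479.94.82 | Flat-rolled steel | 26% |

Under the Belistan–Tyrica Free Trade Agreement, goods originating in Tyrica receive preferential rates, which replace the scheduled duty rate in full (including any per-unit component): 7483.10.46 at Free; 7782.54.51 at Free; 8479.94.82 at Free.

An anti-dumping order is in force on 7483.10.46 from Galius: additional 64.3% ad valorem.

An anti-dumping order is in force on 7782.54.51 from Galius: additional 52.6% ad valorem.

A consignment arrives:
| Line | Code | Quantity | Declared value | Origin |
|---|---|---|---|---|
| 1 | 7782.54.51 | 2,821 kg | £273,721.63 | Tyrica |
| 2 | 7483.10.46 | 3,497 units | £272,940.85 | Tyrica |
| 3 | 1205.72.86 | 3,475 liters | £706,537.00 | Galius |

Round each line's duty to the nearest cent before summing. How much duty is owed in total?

Line 1 (7782.54.51, Tyrica, 2,821 kg, £273,721.63):
Base rate for 7782.54.51 is 7%.
Origin Tyrica qualifies under the Belistan–Tyrica agreement and 7782.54.51 is covered: preferential rate Free applies instead.
The additional-duty order on 7782.54.51 targets Galius, not Tyrica; it does not apply.
Duty = £273,721.63 × 0% = £0.00.
Line 2 (7483.10.46, Tyrica, 3,497 units, £272,940.85):
Base rate for 7483.10.46 is 2%.
Origin Tyrica qualifies under the Belistan–Tyrica agreement and 7483.10.46 is covered: preferential rate Free applies instead.
The additional-duty order on 7483.10.46 targets Galius, not Tyrica; it does not apply.
Duty = £272,940.85 × 0% = £0.00.
Line 3 (1205.72.86, Galius, 3,475 liters, £706,537.00):
Base rate for 1205.72.86 is 11% + £0.56/liter.
Duty = £706,537.00 × 11% + 3,475 × £0.56 = £79,665.07.
Total = £0.00 + £0.00 + £79,665.07 = £79,665.07.

£79,665.07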